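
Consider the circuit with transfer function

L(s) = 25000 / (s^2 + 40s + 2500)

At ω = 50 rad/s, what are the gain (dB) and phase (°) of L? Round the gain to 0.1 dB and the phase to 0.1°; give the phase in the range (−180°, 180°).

21.9 dB, -90.0°

At s = jω = j50:
quadratic: (j50)² + 40·j50 + 2500 = 0 + j2000 → |·| ≈ 2000, ∠ ≈ 90.00°
|L| = 25000 / 2000 ≈ 12.5
Gain = 20 log₁₀(12.5) ≈ 21.94 dB
∠L = 0.00° − 90.00° = -90.00°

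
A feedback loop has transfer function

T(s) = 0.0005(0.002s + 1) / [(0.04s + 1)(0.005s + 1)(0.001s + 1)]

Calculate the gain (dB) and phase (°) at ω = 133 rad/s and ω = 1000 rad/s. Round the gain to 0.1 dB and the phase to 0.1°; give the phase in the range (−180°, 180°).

At ω = 133 rad/s:
zero (1 + j133·0.002) = 1 + j0.266 → |·| ≈ 1.0348, ∠ ≈ 14.90°
pole (1 + j133·0.04) = 1 + j5.32 → |·| ≈ 5.4132, ∠ ≈ 79.35°
pole (1 + j133·0.005) = 1 + j0.665 → |·| ≈ 1.2009, ∠ ≈ 33.62°
pole (1 + j133·0.001) = 1 + j0.133 → |·| ≈ 1.0088, ∠ ≈ 7.58°
|T| = 0.0005 · 1.0348 / (5.4132 · 1.2009 · 1.0088) ≈ 7.8897e-05
Gain = 20 log₁₀(7.8897e-05) ≈ -82.06 dB
∠T = (14.90°) − (79.35° + 33.62° + 7.58°) = -105.65°

At ω = 1000 rad/s:
zero (1 + j1000·0.002) = 1 + j2 → |·| ≈ 2.2361, ∠ ≈ 63.43°
pole (1 + j1000·0.04) = 1 + j40 → |·| ≈ 40.012, ∠ ≈ 88.57°
pole (1 + j1000·0.005) = 1 + j5 → |·| ≈ 5.099, ∠ ≈ 78.69°
pole (1 + j1000·0.001) = 1 + j1 → |·| ≈ 1.4142, ∠ ≈ 45.00°
|T| = 0.0005 · 2.2361 / (40.012 · 5.099 · 1.4142) ≈ 3.875e-06
Gain = 20 log₁₀(3.875e-06) ≈ -108.23 dB
∠T = (63.43°) − (88.57° + 78.69° + 45.00°) = -148.83°

ω = 133: -82.1 dB, -105.7°; ω = 1000: -108.2 dB, -148.8°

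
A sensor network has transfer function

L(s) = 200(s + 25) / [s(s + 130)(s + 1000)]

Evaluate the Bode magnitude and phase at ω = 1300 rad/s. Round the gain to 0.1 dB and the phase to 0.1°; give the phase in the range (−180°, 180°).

-80.6 dB, -137.8°

At s = jω = j1300:
zero (s+25): 25 + j1300 → |·| = √(25²+1300²) = √1690625 ≈ 1300.2, ∠ = arctan(1300/25) ≈ 88.90°
pole (s+130): 130 + j1300 → |·| = √(130²+1300²) = √1706900 ≈ 1306.5, ∠ = arctan(1300/130) ≈ 84.29°
pole (s+1000): 1000 + j1300 → |·| = √(1000²+1300²) = √2690000 ≈ 1640.1, ∠ = arctan(1300/1000) ≈ 52.43°
pole at origin: |s| = 1300, ∠ = 90.00° (in denominator)
|L| = 200 · 1300.2 / 2.7856e+09 ≈ 9.3352e-05
Gain = 20 log₁₀(9.3352e-05) ≈ -80.60 dB
∠L = 88.90° − 226.72° = -137.82°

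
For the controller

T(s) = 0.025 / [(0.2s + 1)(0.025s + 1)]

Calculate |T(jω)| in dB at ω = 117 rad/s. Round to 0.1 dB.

At ω = 117 rad/s:
pole (1 + j117·0.2) = 1 + j23.4 → |·| ≈ 23.421, ∠ ≈ 87.55°
pole (1 + j117·0.025) = 1 + j2.925 → |·| ≈ 3.0912, ∠ ≈ 71.13°
|T| = 0.025 · 1 / (23.421 · 3.0912) ≈ 0.00034531
Gain = 20 log₁₀(0.00034531) ≈ -69.24 dB

-69.2 dB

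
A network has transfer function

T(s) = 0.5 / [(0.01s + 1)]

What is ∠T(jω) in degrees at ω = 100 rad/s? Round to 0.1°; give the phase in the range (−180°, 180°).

At ω = 100 rad/s:
pole (1 + j100·0.01) = 1 + j1 → |·| ≈ 1.4142, ∠ ≈ 45.00°
∠T = (0°) − (45.00°) = -45.00°

-45.0°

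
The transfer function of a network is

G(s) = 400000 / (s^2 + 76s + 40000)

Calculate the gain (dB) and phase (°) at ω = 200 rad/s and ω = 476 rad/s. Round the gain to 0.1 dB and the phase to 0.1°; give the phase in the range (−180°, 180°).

At s = jω = j200:
quadratic: (j200)² + 76·j200 + 40000 = 0 + j15200 → |·| ≈ 15200, ∠ ≈ 90.00°
|G| = 400000 / 15200 ≈ 26.316
Gain = 20 log₁₀(26.316) ≈ 28.40 dB
∠G = 0.00° − 90.00° = -90.00°

At s = jω = j476:
quadratic: (j476)² + 76·j476 + 40000 = -186576 + j36176 → |·| ≈ 1.9005e+05, ∠ ≈ 169.03°
|G| = 400000 / 1.9005e+05 ≈ 2.1047
Gain = 20 log₁₀(2.1047) ≈ 6.46 dB
∠G = 0.00° − 169.03° = -169.03°

ω = 200: 28.4 dB, -90.0°; ω = 476: 6.5 dB, -169.0°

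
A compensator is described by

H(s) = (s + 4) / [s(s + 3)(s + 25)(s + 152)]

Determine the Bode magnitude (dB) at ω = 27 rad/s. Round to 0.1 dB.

-103.7 dB

At s = jω = j27:
zero (s+4): 4 + j27 → |·| = √(4²+27²) = √745 ≈ 27.295, ∠ = arctan(27/4) ≈ 81.57°
pole (s+3): 3 + j27 → |·| = √(3²+27²) = √738 ≈ 27.166, ∠ = arctan(27/3) ≈ 83.66°
pole (s+25): 25 + j27 → |·| = √(25²+27²) = √1354 ≈ 36.797, ∠ = arctan(27/25) ≈ 47.20°
pole (s+152): 152 + j27 → |·| = √(152²+27²) = √23833 ≈ 154.38, ∠ = arctan(27/152) ≈ 10.07°
pole at origin: |s| = 27, ∠ = 90.00° (in denominator)
|H| = 1 · 27.295 / 4.1667e+06 ≈ 6.5507e-06
Gain = 20 log₁₀(6.5507e-06) ≈ -103.67 dB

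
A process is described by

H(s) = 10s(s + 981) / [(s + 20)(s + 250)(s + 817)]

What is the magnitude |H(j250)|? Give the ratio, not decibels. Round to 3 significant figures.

0.0334

At s = jω = j250:
zero (s+981): 981 + j250 → |·| = √(981²+250²) = √1024861 ≈ 1012.4, ∠ = arctan(250/981) ≈ 14.30°
zero at origin: s = j250 → |·| = 250, ∠ = 90.00°
pole (s+20): 20 + j250 → |·| = √(20²+250²) = √62900 ≈ 250.8, ∠ = arctan(250/20) ≈ 85.43°
pole (s+250): 250 + j250 → |·| = √(250²+250²) = √125000 ≈ 353.55, ∠ = arctan(250/250) ≈ 45.00°
pole (s+817): 817 + j250 → |·| = √(817²+250²) = √729989 ≈ 854.39, ∠ = arctan(250/817) ≈ 17.01°
|H| = 10 · 2.531e+05 / 7.5759e+07 ≈ 0.033409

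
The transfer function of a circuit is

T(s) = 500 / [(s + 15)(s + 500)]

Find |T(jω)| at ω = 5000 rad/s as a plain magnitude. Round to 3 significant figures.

At s = jω = j5000:
pole (s+15): 15 + j5000 → |·| = √(15²+5000²) = √25000225 ≈ 5000, ∠ = arctan(5000/15) ≈ 89.83°
pole (s+500): 500 + j5000 → |·| = √(500²+5000²) = √25250000 ≈ 5024.9, ∠ = arctan(5000/500) ≈ 84.29°
|T| = 500 / 2.5124e+07 ≈ 1.9901e-05

1.99e-05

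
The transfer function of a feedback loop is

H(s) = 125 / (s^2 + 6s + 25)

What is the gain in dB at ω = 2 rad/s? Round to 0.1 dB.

At s = jω = j2:
quadratic: (j2)² + 6·j2 + 25 = 21 + j12 → |·| ≈ 24.187, ∠ ≈ 29.74°
|H| = 125 / 24.187 ≈ 5.1681
Gain = 20 log₁₀(5.1681) ≈ 14.27 dB

14.3 dB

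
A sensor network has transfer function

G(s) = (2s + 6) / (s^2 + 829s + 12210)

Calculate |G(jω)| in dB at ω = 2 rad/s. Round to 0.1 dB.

Substitute s = j2:
Numerator: 2(j2) + 6 = 6 + j4
Denominator: (j2)^2 + 829(j2) + 12210 = 12206 + j1658
|N| = √(6² + 4²) ≈ 7.2111, ∠N ≈ 33.69°
|D| = √(12206² + 1658²) ≈ 12318, ∠D ≈ 7.74°
|G| = 7.2111 / 12318 ≈ 0.00058541
Gain = 20 log₁₀(0.00058541) ≈ -64.65 dB

-64.7 dB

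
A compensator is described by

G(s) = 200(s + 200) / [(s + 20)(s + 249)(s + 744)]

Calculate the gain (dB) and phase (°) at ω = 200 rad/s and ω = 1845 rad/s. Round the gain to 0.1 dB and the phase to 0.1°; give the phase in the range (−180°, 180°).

At s = jω = j200:
zero (s+200): 200 + j200 → |·| = √(200²+200²) = √80000 ≈ 282.84, ∠ = arctan(200/200) ≈ 45.00°
pole (s+20): 20 + j200 → |·| = √(20²+200²) = √40400 ≈ 201, ∠ = arctan(200/20) ≈ 84.29°
pole (s+249): 249 + j200 → |·| = √(249²+200²) = √102001 ≈ 319.38, ∠ = arctan(200/249) ≈ 38.77°
pole (s+744): 744 + j200 → |·| = √(744²+200²) = √593536 ≈ 770.41, ∠ = arctan(200/744) ≈ 15.05°
|G| = 200 · 282.84 / 4.9457e+07 ≈ 0.0011438
Gain = 20 log₁₀(0.0011438) ≈ -58.83 dB
∠G = 45.00° − 138.11° = -93.11°

At s = jω = j1845:
zero (s+200): 200 + j1845 → |·| = √(200²+1845²) = √3444025 ≈ 1855.8, ∠ = arctan(1845/200) ≈ 83.81°
pole (s+20): 20 + j1845 → |·| = √(20²+1845²) = √3404425 ≈ 1845.1, ∠ = arctan(1845/20) ≈ 89.38°
pole (s+249): 249 + j1845 → |·| = √(249²+1845²) = √3466026 ≈ 1861.7, ∠ = arctan(1845/249) ≈ 82.31°
pole (s+744): 744 + j1845 → |·| = √(744²+1845²) = √3957561 ≈ 1989.4, ∠ = arctan(1845/744) ≈ 68.04°
|G| = 200 · 1855.8 / 6.8336e+09 ≈ 5.4314e-05
Gain = 20 log₁₀(5.4314e-05) ≈ -85.30 dB
∠G = 83.81° − 239.73° = -155.92°

ω = 200: -58.8 dB, -93.1°; ω = 1845: -85.3 dB, -155.9°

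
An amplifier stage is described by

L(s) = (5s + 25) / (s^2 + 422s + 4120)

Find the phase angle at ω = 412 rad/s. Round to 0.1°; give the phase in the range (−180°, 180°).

Substitute s = j412:
Numerator: 5(j412) + 25 = 25 + j2060
Denominator: (j412)^2 + 422(j412) + 4120 = -165624 + j173864
|N| = √(25² + 2060²) ≈ 2060.2, ∠N ≈ 89.30°
|D| = √(165624² + 173864²) ≈ 2.4012e+05, ∠D ≈ 133.61°
∠L = 89.30° − 133.61° = -44.31°

-44.3°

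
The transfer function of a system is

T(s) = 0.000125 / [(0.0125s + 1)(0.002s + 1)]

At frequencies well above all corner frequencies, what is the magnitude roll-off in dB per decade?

-40 dB/decade

Each pole contributes −20 dB/decade at high frequency; each zero contributes +20 dB/decade.
Net: 0 zero(s) − 2 pole(s) → -40 dB/decade.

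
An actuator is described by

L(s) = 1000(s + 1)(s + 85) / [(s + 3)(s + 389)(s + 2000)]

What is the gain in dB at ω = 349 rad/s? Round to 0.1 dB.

At s = jω = j349:
zero (s+1): 1 + j349 → |·| = √(1²+349²) = √121802 ≈ 349, ∠ = arctan(349/1) ≈ 89.84°
zero (s+85): 85 + j349 → |·| = √(85²+349²) = √129026 ≈ 359.2, ∠ = arctan(349/85) ≈ 76.31°
pole (s+3): 3 + j349 → |·| = √(3²+349²) = √121810 ≈ 349.01, ∠ = arctan(349/3) ≈ 89.51°
pole (s+389): 389 + j349 → |·| = √(389²+349²) = √273122 ≈ 522.61, ∠ = arctan(349/389) ≈ 41.90°
pole (s+2000): 2000 + j349 → |·| = √(2000²+349²) = √4121801 ≈ 2030.2, ∠ = arctan(349/2000) ≈ 9.90°
|L| = 1000 · 1.2536e+05 / 3.703e+08 ≈ 0.33854
Gain = 20 log₁₀(0.33854) ≈ -9.41 dB

-9.4 dB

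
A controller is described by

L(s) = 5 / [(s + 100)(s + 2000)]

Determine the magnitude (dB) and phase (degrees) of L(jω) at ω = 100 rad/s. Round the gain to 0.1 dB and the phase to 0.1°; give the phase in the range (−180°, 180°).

At s = jω = j100:
pole (s+100): 100 + j100 → |·| = √(100²+100²) = √20000 ≈ 141.42, ∠ = arctan(100/100) ≈ 45.00°
pole (s+2000): 2000 + j100 → |·| = √(2000²+100²) = √4010000 ≈ 2002.5, ∠ = arctan(100/2000) ≈ 2.86°
|L| = 5 / 2.8319e+05 ≈ 1.7656e-05
Gain = 20 log₁₀(1.7656e-05) ≈ -95.06 dB
∠L = 0.00° − 47.86° = -47.86°

-95.1 dB, -47.9°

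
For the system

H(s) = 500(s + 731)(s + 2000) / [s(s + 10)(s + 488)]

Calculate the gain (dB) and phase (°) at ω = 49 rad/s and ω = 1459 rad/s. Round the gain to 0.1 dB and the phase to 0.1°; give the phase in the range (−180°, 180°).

At s = jω = j49:
zero (s+731): 731 + j49 → |·| = √(731²+49²) = √536762 ≈ 732.64, ∠ = arctan(49/731) ≈ 3.83°
zero (s+2000): 2000 + j49 → |·| = √(2000²+49²) = √4002401 ≈ 2000.6, ∠ = arctan(49/2000) ≈ 1.40°
pole (s+10): 10 + j49 → |·| = √(10²+49²) = √2501 ≈ 50.01, ∠ = arctan(49/10) ≈ 78.47°
pole (s+488): 488 + j49 → |·| = √(488²+49²) = √240545 ≈ 490.45, ∠ = arctan(49/488) ≈ 5.73°
pole at origin: |s| = 49, ∠ = 90.00° (in denominator)
|H| = 500 · 1.4657e+06 / 1.2018e+06 ≈ 609.79
Gain = 20 log₁₀(609.79) ≈ 55.70 dB
∠H = 5.23° − 174.20° = -168.97°

At s = jω = j1459:
zero (s+731): 731 + j1459 → |·| = √(731²+1459²) = √2663042 ≈ 1631.9, ∠ = arctan(1459/731) ≈ 63.39°
zero (s+2000): 2000 + j1459 → |·| = √(2000²+1459²) = √6128681 ≈ 2475.6, ∠ = arctan(1459/2000) ≈ 36.11°
pole (s+10): 10 + j1459 → |·| = √(10²+1459²) = √2128781 ≈ 1459, ∠ = arctan(1459/10) ≈ 89.61°
pole (s+488): 488 + j1459 → |·| = √(488²+1459²) = √2366825 ≈ 1538.4, ∠ = arctan(1459/488) ≈ 71.51°
pole at origin: |s| = 1459, ∠ = 90.00° (in denominator)
|H| = 500 · 4.0399e+06 / 3.2748e+09 ≈ 0.61682
Gain = 20 log₁₀(0.61682) ≈ -4.20 dB
∠H = 99.50° − 251.12° = -151.62°

ω = 49: 55.7 dB, -169.0°; ω = 1459: -4.2 dB, -151.6°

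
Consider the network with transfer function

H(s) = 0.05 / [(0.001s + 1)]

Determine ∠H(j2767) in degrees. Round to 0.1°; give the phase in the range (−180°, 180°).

At ω = 2767 rad/s:
pole (1 + j2767·0.001) = 1 + j2.767 → |·| ≈ 2.9422, ∠ ≈ 70.13°
∠H = (0°) − (70.13°) = -70.13°

-70.1°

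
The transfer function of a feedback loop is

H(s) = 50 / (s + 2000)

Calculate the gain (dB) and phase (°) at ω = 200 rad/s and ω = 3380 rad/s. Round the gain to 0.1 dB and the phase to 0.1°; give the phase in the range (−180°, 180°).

Substitute s = j200:
Numerator: 50 = 50 + j0
Denominator: (j200) + 2000 = 2000 + j200
|N| = √(50² + 0²) ≈ 50, ∠N ≈ 0.00°
|D| = √(2000² + 200²) ≈ 2010, ∠D ≈ 5.71°
|H| = 50 / 2010 ≈ 0.024876
Gain = 20 log₁₀(0.024876) ≈ -32.08 dB
∠H = 0.00° − 5.71° = -5.71°

Substitute s = j3380:
Numerator: 50 = 50 + j0
Denominator: (j3380) + 2000 = 2000 + j3380
|N| = √(50² + 0²) ≈ 50, ∠N ≈ 0.00°
|D| = √(2000² + 3380²) ≈ 3927.4, ∠D ≈ 59.39°
|H| = 50 / 3927.4 ≈ 0.012731
Gain = 20 log₁₀(0.012731) ≈ -37.90 dB
∠H = 0.00° − 59.39° = -59.39°

ω = 200: -32.1 dB, -5.7°; ω = 3380: -37.9 dB, -59.4°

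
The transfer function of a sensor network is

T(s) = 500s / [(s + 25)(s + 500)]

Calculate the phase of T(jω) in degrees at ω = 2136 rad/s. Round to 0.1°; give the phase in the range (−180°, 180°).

At s = jω = j2136:
zero at origin: s = j2136 → |·| = 2136, ∠ = 90.00°
pole (s+25): 25 + j2136 → |·| = √(25²+2136²) = √4563121 ≈ 2136.1, ∠ = arctan(2136/25) ≈ 89.33°
pole (s+500): 500 + j2136 → |·| = √(500²+2136²) = √4812496 ≈ 2193.7, ∠ = arctan(2136/500) ≈ 76.83°
∠T = 90.00° − 166.16° = -76.16°

-76.2°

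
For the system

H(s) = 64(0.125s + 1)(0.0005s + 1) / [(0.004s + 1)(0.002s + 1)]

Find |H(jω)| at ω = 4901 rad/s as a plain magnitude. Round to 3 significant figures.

537

At ω = 4901 rad/s:
zero (1 + j4901·0.125) = 1 + j612.625 → |·| ≈ 612.63, ∠ ≈ 89.91°
zero (1 + j4901·0.0005) = 1 + j2.4505 → |·| ≈ 2.6467, ∠ ≈ 67.80°
pole (1 + j4901·0.004) = 1 + j19.604 → |·| ≈ 19.629, ∠ ≈ 87.08°
pole (1 + j4901·0.002) = 1 + j9.802 → |·| ≈ 9.8529, ∠ ≈ 84.17°
|H| = 64 · 612.63 · 2.6467 / (19.629 · 9.8529) ≈ 536.56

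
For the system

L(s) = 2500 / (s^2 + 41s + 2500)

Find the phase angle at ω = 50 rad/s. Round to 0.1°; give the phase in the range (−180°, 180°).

At s = jω = j50:
quadratic: (j50)² + 41·j50 + 2500 = 0 + j2050 → |·| ≈ 2050, ∠ ≈ 90.00°
∠L = 0.00° − 90.00° = -90.00°

-90.0°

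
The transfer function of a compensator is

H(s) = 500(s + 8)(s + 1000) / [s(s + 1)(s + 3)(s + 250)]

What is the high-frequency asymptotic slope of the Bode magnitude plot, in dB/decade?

-40 dB/decade

Each pole contributes −20 dB/decade at high frequency; each zero contributes +20 dB/decade.
Net: 2 zero(s) − 4 pole(s) → -40 dB/decade.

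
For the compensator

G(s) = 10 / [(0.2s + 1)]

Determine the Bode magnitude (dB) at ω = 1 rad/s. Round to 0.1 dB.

19.8 dB

At ω = 1 rad/s:
pole (1 + j1·0.2) = 1 + j0.2 → |·| ≈ 1.0198, ∠ ≈ 11.31°
|G| = 10 · 1 / (1.0198) ≈ 9.8058
Gain = 20 log₁₀(9.8058) ≈ 19.83 dB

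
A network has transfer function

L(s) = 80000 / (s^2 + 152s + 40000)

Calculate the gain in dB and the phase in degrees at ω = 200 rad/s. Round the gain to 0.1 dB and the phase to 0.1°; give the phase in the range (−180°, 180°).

At s = jω = j200:
quadratic: (j200)² + 152·j200 + 40000 = 0 + j30400 → |·| ≈ 30400, ∠ ≈ 90.00°
|L| = 80000 / 30400 ≈ 2.6316
Gain = 20 log₁₀(2.6316) ≈ 8.40 dB
∠L = 0.00° − 90.00° = -90.00°

8.4 dB, -90.0°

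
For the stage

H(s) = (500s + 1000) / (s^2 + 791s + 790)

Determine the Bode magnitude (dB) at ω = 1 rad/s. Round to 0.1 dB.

Substitute s = j1:
Numerator: 500(j1) + 1000 = 1000 + j500
Denominator: (j1)^2 + 791(j1) + 790 = 789 + j791
|N| = √(1000² + 500²) ≈ 1118, ∠N ≈ 26.57°
|D| = √(789² + 791²) ≈ 1117.2, ∠D ≈ 45.07°
|H| = 1118 / 1117.2 ≈ 1.0007
Gain = 20 log₁₀(1.0007) ≈ 0.01 dB

0.0 dB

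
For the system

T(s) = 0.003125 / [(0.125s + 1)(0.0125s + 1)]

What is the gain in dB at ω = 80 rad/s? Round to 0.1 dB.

At ω = 80 rad/s:
pole (1 + j80·0.125) = 1 + j10 → |·| ≈ 10.05, ∠ ≈ 84.29°
pole (1 + j80·0.0125) = 1 + j1 → |·| ≈ 1.4142, ∠ ≈ 45.00°
|T| = 0.003125 · 1 / (10.05 · 1.4142) ≈ 0.00021987
Gain = 20 log₁₀(0.00021987) ≈ -73.16 dB

-73.2 dB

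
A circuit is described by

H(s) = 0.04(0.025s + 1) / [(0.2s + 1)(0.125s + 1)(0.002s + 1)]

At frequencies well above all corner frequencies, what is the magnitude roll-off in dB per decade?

Each pole contributes −20 dB/decade at high frequency; each zero contributes +20 dB/decade.
Net: 1 zero(s) − 3 pole(s) → -40 dB/decade.

-40 dB/decade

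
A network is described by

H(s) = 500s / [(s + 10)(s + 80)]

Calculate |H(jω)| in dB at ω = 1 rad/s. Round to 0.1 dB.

-4.1 dB

At s = jω = j1:
zero at origin: s = j1 → |·| = 1, ∠ = 90.00°
pole (s+10): 10 + j1 → |·| = √(10²+1²) = √101 ≈ 10.05, ∠ = arctan(1/10) ≈ 5.71°
pole (s+80): 80 + j1 → |·| = √(80²+1²) = √6401 ≈ 80.006, ∠ = arctan(1/80) ≈ 0.72°
|H| = 500 · 1 / 804.06 ≈ 0.62184
Gain = 20 log₁₀(0.62184) ≈ -4.13 dB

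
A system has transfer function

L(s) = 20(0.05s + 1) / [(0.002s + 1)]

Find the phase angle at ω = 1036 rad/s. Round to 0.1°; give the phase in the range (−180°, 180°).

24.7°

At ω = 1036 rad/s:
zero (1 + j1036·0.05) = 1 + j51.8 → |·| ≈ 51.81, ∠ ≈ 88.89°
pole (1 + j1036·0.002) = 1 + j2.072 → |·| ≈ 2.3007, ∠ ≈ 64.24°
∠L = (88.89°) − (64.24°) = 24.65°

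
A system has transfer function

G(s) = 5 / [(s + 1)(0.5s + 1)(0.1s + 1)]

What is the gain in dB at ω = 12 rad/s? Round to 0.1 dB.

-27.2 dB

At ω = 12 rad/s:
pole (1 + j12·1) = 1 + j12 → |·| ≈ 12.042, ∠ ≈ 85.24°
pole (1 + j12·0.5) = 1 + j6 → |·| ≈ 6.0828, ∠ ≈ 80.54°
pole (1 + j12·0.1) = 1 + j1.2 → |·| ≈ 1.562, ∠ ≈ 50.19°
|G| = 5 · 1 / (12.042 · 6.0828 · 1.562) ≈ 0.043701
Gain = 20 log₁₀(0.043701) ≈ -27.19 dB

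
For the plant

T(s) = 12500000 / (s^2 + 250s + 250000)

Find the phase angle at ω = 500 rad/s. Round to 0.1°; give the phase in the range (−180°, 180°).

At s = jω = j500:
quadratic: (j500)² + 250·j500 + 250000 = 0 + j125000 → |·| ≈ 1.25e+05, ∠ ≈ 90.00°
∠T = 0.00° − 90.00° = -90.00°

-90.0°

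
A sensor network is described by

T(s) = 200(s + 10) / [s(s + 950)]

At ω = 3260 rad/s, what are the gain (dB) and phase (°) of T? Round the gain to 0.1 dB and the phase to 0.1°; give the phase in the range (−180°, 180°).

At s = jω = j3260:
zero (s+10): 10 + j3260 → |·| = √(10²+3260²) = √10627700 ≈ 3260, ∠ = arctan(3260/10) ≈ 89.82°
pole (s+950): 950 + j3260 → |·| = √(950²+3260²) = √11530100 ≈ 3395.6, ∠ = arctan(3260/950) ≈ 73.75°
pole at origin: |s| = 3260, ∠ = 90.00° (in denominator)
|T| = 200 · 3260 / 1.107e+07 ≈ 0.058898
Gain = 20 log₁₀(0.058898) ≈ -24.60 dB
∠T = 89.82° − 163.75° = -73.93°

-24.6 dB, -73.9°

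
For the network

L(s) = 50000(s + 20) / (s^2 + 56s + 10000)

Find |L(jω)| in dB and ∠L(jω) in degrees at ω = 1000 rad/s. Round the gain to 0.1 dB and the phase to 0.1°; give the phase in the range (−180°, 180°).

At s = jω = j1000:
zero (s+20): 20 + j1000 → |·| = √(20²+1000²) = √1000400 ≈ 1000.2, ∠ = arctan(1000/20) ≈ 88.85°
quadratic: (j1000)² + 56·j1000 + 10000 = -990000 + j56000 → |·| ≈ 9.9158e+05, ∠ ≈ 176.76°
|L| = 50000 · 1000.2 / 9.9158e+05 ≈ 50.435
Gain = 20 log₁₀(50.435) ≈ 34.05 dB
∠L = 88.85° − 176.76° = -87.91°

34.1 dB, -87.9°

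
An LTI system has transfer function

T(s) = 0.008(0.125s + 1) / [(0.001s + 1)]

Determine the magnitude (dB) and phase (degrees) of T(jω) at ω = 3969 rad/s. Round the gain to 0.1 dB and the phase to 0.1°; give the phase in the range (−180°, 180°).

At ω = 3969 rad/s:
zero (1 + j3969·0.125) = 1 + j496.125 → |·| ≈ 496.13, ∠ ≈ 89.88°
pole (1 + j3969·0.001) = 1 + j3.969 → |·| ≈ 4.093, ∠ ≈ 75.86°
|T| = 0.008 · 496.13 / (4.093) ≈ 0.96971
Gain = 20 log₁₀(0.96971) ≈ -0.27 dB
∠T = (89.88°) − (75.86°) = 14.02°

-0.3 dB, 14.0°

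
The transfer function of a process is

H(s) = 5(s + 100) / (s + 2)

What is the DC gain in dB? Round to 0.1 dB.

48.0 dB

H(0) = 5·100 / (2) = 250
20 log₁₀(250) ≈ 47.96 dB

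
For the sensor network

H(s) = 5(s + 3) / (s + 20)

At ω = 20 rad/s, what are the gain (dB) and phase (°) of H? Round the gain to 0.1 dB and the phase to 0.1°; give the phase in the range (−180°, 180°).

At s = jω = j20:
zero (s+3): 3 + j20 → |·| = √(3²+20²) = √409 ≈ 20.224, ∠ = arctan(20/3) ≈ 81.47°
pole (s+20): 20 + j20 → |·| = √(20²+20²) = √800 ≈ 28.284, ∠ = arctan(20/20) ≈ 45.00°
|H| = 5 · 20.224 / 28.284 ≈ 3.5752
Gain = 20 log₁₀(3.5752) ≈ 11.07 dB
∠H = 81.47° − 45.00° = 36.47°

11.1 dB, 36.5°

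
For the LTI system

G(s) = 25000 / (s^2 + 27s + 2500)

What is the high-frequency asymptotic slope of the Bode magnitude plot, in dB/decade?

-40 dB/decade

Each pole contributes −20 dB/decade at high frequency; each zero contributes +20 dB/decade.
Net: 0 zero(s) − 2 pole(s) → -40 dB/decade.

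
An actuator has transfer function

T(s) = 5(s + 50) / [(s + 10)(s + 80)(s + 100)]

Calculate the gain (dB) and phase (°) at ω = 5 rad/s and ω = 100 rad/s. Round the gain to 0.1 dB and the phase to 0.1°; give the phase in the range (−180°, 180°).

At s = jω = j5:
zero (s+50): 50 + j5 → |·| = √(50²+5²) = √2525 ≈ 50.249, ∠ = arctan(5/50) ≈ 5.71°
pole (s+10): 10 + j5 → |·| = √(10²+5²) = √125 ≈ 11.18, ∠ = arctan(5/10) ≈ 26.57°
pole (s+80): 80 + j5 → |·| = √(80²+5²) = √6425 ≈ 80.156, ∠ = arctan(5/80) ≈ 3.58°
pole (s+100): 100 + j5 → |·| = √(100²+5²) = √10025 ≈ 100.12, ∠ = arctan(5/100) ≈ 2.86°
|T| = 5 · 50.249 / 89722 ≈ 0.0028003
Gain = 20 log₁₀(0.0028003) ≈ -51.06 dB
∠T = 5.71° − 33.01° = -27.30°

At s = jω = j100:
zero (s+50): 50 + j100 → |·| = √(50²+100²) = √12500 ≈ 111.8, ∠ = arctan(100/50) ≈ 63.43°
pole (s+10): 10 + j100 → |·| = √(10²+100²) = √10100 ≈ 100.5, ∠ = arctan(100/10) ≈ 84.29°
pole (s+80): 80 + j100 → |·| = √(80²+100²) = √16400 ≈ 128.06, ∠ = arctan(100/80) ≈ 51.34°
pole (s+100): 100 + j100 → |·| = √(100²+100²) = √20000 ≈ 141.42, ∠ = arctan(100/100) ≈ 45.00°
|T| = 5 · 111.8 / 1.8201e+06 ≈ 0.00030713
Gain = 20 log₁₀(0.00030713) ≈ -70.25 dB
∠T = 63.43° − 180.63° = -117.20°

ω = 5: -51.1 dB, -27.3°; ω = 100: -70.3 dB, -117.2°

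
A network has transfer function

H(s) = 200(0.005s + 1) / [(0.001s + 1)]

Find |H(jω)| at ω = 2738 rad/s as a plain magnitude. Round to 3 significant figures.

At ω = 2738 rad/s:
zero (1 + j2738·0.005) = 1 + j13.69 → |·| ≈ 13.726, ∠ ≈ 85.82°
pole (1 + j2738·0.001) = 1 + j2.738 → |·| ≈ 2.9149, ∠ ≈ 69.94°
|H| = 200 · 13.726 / (2.9149) ≈ 941.78

942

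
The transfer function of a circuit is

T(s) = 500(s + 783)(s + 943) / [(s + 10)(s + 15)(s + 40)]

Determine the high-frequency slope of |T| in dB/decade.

-20 dB/decade

Each pole contributes −20 dB/decade at high frequency; each zero contributes +20 dB/decade.
Net: 2 zero(s) − 3 pole(s) → -20 dB/decade.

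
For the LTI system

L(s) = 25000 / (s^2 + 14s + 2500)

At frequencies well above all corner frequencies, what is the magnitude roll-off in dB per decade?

Each pole contributes −20 dB/decade at high frequency; each zero contributes +20 dB/decade.
Net: 0 zero(s) − 2 pole(s) → -40 dB/decade.

-40 dB/decade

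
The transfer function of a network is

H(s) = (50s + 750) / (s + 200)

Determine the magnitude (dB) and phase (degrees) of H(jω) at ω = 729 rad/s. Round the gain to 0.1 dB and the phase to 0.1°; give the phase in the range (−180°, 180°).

33.7 dB, 14.2°

Substitute s = j729:
Numerator: 50(j729) + 750 = 750 + j36450
Denominator: (j729) + 200 = 200 + j729
|N| = √(750² + 36450²) ≈ 36458, ∠N ≈ 88.82°
|D| = √(200² + 729²) ≈ 755.94, ∠D ≈ 74.66°
|H| = 36458 / 755.94 ≈ 48.229
Gain = 20 log₁₀(48.229) ≈ 33.67 dB
∠H = 88.82° − 74.66° = 14.16°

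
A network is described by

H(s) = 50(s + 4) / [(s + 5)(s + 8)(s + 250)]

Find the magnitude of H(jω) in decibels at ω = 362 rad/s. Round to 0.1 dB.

-70.1 dB

At s = jω = j362:
zero (s+4): 4 + j362 → |·| = √(4²+362²) = √131060 ≈ 362.02, ∠ = arctan(362/4) ≈ 89.37°
pole (s+5): 5 + j362 → |·| = √(5²+362²) = √131069 ≈ 362.03, ∠ = arctan(362/5) ≈ 89.21°
pole (s+8): 8 + j362 → |·| = √(8²+362²) = √131108 ≈ 362.09, ∠ = arctan(362/8) ≈ 88.73°
pole (s+250): 250 + j362 → |·| = √(250²+362²) = √193544 ≈ 439.94, ∠ = arctan(362/250) ≈ 55.37°
|H| = 50 · 362.02 / 5.7671e+07 ≈ 0.00031387
Gain = 20 log₁₀(0.00031387) ≈ -70.07 dB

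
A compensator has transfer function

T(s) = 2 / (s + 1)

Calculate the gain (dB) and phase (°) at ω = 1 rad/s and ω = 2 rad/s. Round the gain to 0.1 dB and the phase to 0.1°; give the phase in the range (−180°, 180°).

At s = jω = j1:
pole (s+1): 1 + j1 → |·| = √(1²+1²) = √2 ≈ 1.4142, ∠ = arctan(1/1) ≈ 45.00°
|T| = 2 / 1.4142 ≈ 1.4142
Gain = 20 log₁₀(1.4142) ≈ 3.01 dB
∠T = 0.00° − 45.00° = -45.00°

At s = jω = j2:
pole (s+1): 1 + j2 → |·| = √(1²+2²) = √5 ≈ 2.2361, ∠ = arctan(2/1) ≈ 63.43°
|T| = 2 / 2.2361 ≈ 0.89441
Gain = 20 log₁₀(0.89441) ≈ -0.97 dB
∠T = 0.00° − 63.43° = -63.43°

ω = 1: 3.0 dB, -45.0°; ω = 2: -1.0 dB, -63.4°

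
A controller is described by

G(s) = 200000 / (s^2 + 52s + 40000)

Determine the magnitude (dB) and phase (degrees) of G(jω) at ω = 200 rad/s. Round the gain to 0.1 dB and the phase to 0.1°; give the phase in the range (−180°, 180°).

25.7 dB, -90.0°

At s = jω = j200:
quadratic: (j200)² + 52·j200 + 40000 = 0 + j10400 → |·| ≈ 10400, ∠ ≈ 90.00°
|G| = 200000 / 10400 ≈ 19.231
Gain = 20 log₁₀(19.231) ≈ 25.68 dB
∠G = 0.00° − 90.00° = -90.00°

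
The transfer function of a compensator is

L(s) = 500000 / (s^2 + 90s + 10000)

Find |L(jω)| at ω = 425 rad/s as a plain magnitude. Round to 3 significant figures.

At s = jω = j425:
quadratic: (j425)² + 90·j425 + 10000 = -170625 + j38250 → |·| ≈ 1.7486e+05, ∠ ≈ 167.36°
|L| = 500000 / 1.7486e+05 ≈ 2.8594

2.86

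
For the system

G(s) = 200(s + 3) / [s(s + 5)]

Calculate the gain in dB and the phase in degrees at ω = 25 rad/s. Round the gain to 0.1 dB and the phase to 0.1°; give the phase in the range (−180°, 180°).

At s = jω = j25:
zero (s+3): 3 + j25 → |·| = √(3²+25²) = √634 ≈ 25.179, ∠ = arctan(25/3) ≈ 83.16°
pole (s+5): 5 + j25 → |·| = √(5²+25²) = √650 ≈ 25.495, ∠ = arctan(25/5) ≈ 78.69°
pole at origin: |s| = 25, ∠ = 90.00° (in denominator)
|G| = 200 · 25.179 / 637.38 ≈ 7.9008
Gain = 20 log₁₀(7.9008) ≈ 17.95 dB
∠G = 83.16° − 168.69° = -85.53°

18.0 dB, -85.5°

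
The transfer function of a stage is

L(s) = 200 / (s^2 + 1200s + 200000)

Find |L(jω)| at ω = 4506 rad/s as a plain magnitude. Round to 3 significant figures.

9.61e-06

Substitute s = j4506:
Numerator: 200 = 200 + j0
Denominator: (j4506)^2 + 1200(j4506) + 200000 = -20104036 + j5407200
|N| = √(200² + 0²) ≈ 200, ∠N ≈ 0.00°
|D| = √(20104036² + 5407200²) ≈ 2.0819e+07, ∠D ≈ 164.95°
|L| = 200 / 2.0819e+07 ≈ 9.6066e-06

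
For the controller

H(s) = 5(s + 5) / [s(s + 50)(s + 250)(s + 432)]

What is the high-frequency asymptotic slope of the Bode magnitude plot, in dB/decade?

-60 dB/decade

Each pole contributes −20 dB/decade at high frequency; each zero contributes +20 dB/decade.
Net: 1 zero(s) − 4 pole(s) → -60 dB/decade.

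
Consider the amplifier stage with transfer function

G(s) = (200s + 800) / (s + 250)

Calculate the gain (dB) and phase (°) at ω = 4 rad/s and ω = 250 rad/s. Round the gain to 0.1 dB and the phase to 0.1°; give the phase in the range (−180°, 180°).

ω = 4: 13.1 dB, 44.1°; ω = 250: 43.0 dB, 44.1°

Substitute s = j4:
Numerator: 200(j4) + 800 = 800 + j800
Denominator: (j4) + 250 = 250 + j4
|N| = √(800² + 800²) ≈ 1131.4, ∠N ≈ 45.00°
|D| = √(250² + 4²) ≈ 250.03, ∠D ≈ 0.92°
|G| = 1131.4 / 250.03 ≈ 4.5251
Gain = 20 log₁₀(4.5251) ≈ 13.11 dB
∠G = 45.00° − 0.92° = 44.08°

Substitute s = j250:
Numerator: 200(j250) + 800 = 800 + j50000
Denominator: (j250) + 250 = 250 + j250
|N| = √(800² + 50000²) ≈ 50006, ∠N ≈ 89.08°
|D| = √(250² + 250²) ≈ 353.55, ∠D ≈ 45.00°
|G| = 50006 / 353.55 ≈ 141.44
Gain = 20 log₁₀(141.44) ≈ 43.01 dB
∠G = 89.08° − 45.00° = 44.08°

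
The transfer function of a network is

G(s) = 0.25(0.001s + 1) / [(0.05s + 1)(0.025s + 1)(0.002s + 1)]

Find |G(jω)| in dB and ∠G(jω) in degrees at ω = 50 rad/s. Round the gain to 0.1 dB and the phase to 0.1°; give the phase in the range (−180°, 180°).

-24.8 dB, -122.4°

At ω = 50 rad/s:
zero (1 + j50·0.001) = 1 + j0.05 → |·| ≈ 1.0012, ∠ ≈ 2.86°
pole (1 + j50·0.05) = 1 + j2.5 → |·| ≈ 2.6926, ∠ ≈ 68.20°
pole (1 + j50·0.025) = 1 + j1.25 → |·| ≈ 1.6008, ∠ ≈ 51.34°
pole (1 + j50·0.002) = 1 + j0.1 → |·| ≈ 1.005, ∠ ≈ 5.71°
|G| = 0.25 · 1.0012 / (2.6926 · 1.6008 · 1.005) ≈ 0.057781
Gain = 20 log₁₀(0.057781) ≈ -24.76 dB
∠G = (2.86°) − (68.20° + 51.34° + 5.71°) = -122.39°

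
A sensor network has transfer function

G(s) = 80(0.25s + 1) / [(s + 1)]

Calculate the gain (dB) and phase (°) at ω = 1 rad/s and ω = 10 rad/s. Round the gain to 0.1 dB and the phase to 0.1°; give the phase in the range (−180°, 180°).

At ω = 1 rad/s:
zero (1 + j1·0.25) = 1 + j0.25 → |·| ≈ 1.0308, ∠ ≈ 14.04°
pole (1 + j1·1) = 1 + j1 → |·| ≈ 1.4142, ∠ ≈ 45.00°
|G| = 80 · 1.0308 / (1.4142) ≈ 58.311
Gain = 20 log₁₀(58.311) ≈ 35.32 dB
∠G = (14.04°) − (45.00°) = -30.96°

At ω = 10 rad/s:
zero (1 + j10·0.25) = 1 + j2.5 → |·| ≈ 2.6926, ∠ ≈ 68.20°
pole (1 + j10·1) = 1 + j10 → |·| ≈ 10.05, ∠ ≈ 84.29°
|G| = 80 · 2.6926 / (10.05) ≈ 21.434
Gain = 20 log₁₀(21.434) ≈ 26.62 dB
∠G = (68.20°) − (84.29°) = -16.09°

ω = 1: 35.3 dB, -31.0°; ω = 10: 26.6 dB, -16.1°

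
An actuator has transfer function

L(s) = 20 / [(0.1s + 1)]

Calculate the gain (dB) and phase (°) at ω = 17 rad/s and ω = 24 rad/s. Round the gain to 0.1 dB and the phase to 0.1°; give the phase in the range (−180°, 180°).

ω = 17: 20.1 dB, -59.5°; ω = 24: 17.7 dB, -67.4°

At ω = 17 rad/s:
pole (1 + j17·0.1) = 1 + j1.7 → |·| ≈ 1.9723, ∠ ≈ 59.53°
|L| = 20 · 1 / (1.9723) ≈ 10.14
Gain = 20 log₁₀(10.14) ≈ 20.12 dB
∠L = (0°) − (59.53°) = -59.53°

At ω = 24 rad/s:
pole (1 + j24·0.1) = 1 + j2.4 → |·| ≈ 2.6, ∠ ≈ 67.38°
|L| = 20 · 1 / (2.6) ≈ 7.6923
Gain = 20 log₁₀(7.6923) ≈ 17.72 dB
∠L = (0°) − (67.38°) = -67.38°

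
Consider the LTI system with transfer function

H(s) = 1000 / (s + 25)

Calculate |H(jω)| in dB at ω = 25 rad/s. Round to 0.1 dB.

29.0 dB

At s = jω = j25:
pole (s+25): 25 + j25 → |·| = √(25²+25²) = √1250 ≈ 35.355, ∠ = arctan(25/25) ≈ 45.00°
|H| = 1000 / 35.355 ≈ 28.285
Gain = 20 log₁₀(28.285) ≈ 29.03 dB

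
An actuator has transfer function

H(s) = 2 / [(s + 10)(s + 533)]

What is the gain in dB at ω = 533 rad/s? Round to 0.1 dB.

At s = jω = j533:
pole (s+10): 10 + j533 → |·| = √(10²+533²) = √284189 ≈ 533.09, ∠ = arctan(533/10) ≈ 88.93°
pole (s+533): 533 + j533 → |·| = √(533²+533²) = √568178 ≈ 753.78, ∠ = arctan(533/533) ≈ 45.00°
|H| = 2 / 4.0183e+05 ≈ 4.9772e-06
Gain = 20 log₁₀(4.9772e-06) ≈ -106.06 dB

-106.1 dB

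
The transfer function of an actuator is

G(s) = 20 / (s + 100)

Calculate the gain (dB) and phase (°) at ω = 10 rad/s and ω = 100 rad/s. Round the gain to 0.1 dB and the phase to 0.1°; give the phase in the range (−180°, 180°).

Substitute s = j10:
Numerator: 20 = 20 + j0
Denominator: (j10) + 100 = 100 + j10
|N| = √(20² + 0²) ≈ 20, ∠N ≈ 0.00°
|D| = √(100² + 10²) ≈ 100.5, ∠D ≈ 5.71°
|G| = 20 / 100.5 ≈ 0.199
Gain = 20 log₁₀(0.199) ≈ -14.02 dB
∠G = 0.00° − 5.71° = -5.71°

Substitute s = j100:
Numerator: 20 = 20 + j0
Denominator: (j100) + 100 = 100 + j100
|N| = √(20² + 0²) ≈ 20, ∠N ≈ 0.00°
|D| = √(100² + 100²) ≈ 141.42, ∠D ≈ 45.00°
|G| = 20 / 141.42 ≈ 0.14142
Gain = 20 log₁₀(0.14142) ≈ -16.99 dB
∠G = 0.00° − 45.00° = -45.00°

ω = 10: -14.0 dB, -5.7°; ω = 100: -17.0 dB, -45.0°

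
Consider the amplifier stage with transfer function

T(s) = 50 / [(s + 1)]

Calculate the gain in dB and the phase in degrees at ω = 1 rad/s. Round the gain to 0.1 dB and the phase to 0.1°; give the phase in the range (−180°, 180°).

At ω = 1 rad/s:
pole (1 + j1·1) = 1 + j1 → |·| ≈ 1.4142, ∠ ≈ 45.00°
|T| = 50 · 1 / (1.4142) ≈ 35.356
Gain = 20 log₁₀(35.356) ≈ 30.97 dB
∠T = (0°) − (45.00°) = -45.00°

31.0 dB, -45.0°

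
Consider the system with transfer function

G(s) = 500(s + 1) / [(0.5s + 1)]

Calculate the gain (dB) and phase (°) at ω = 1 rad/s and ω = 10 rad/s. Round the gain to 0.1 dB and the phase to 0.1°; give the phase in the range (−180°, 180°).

At ω = 1 rad/s:
zero (1 + j1·1) = 1 + j1 → |·| ≈ 1.4142, ∠ ≈ 45.00°
pole (1 + j1·0.5) = 1 + j0.5 → |·| ≈ 1.118, ∠ ≈ 26.57°
|G| = 500 · 1.4142 / (1.118) ≈ 632.47
Gain = 20 log₁₀(632.47) ≈ 56.02 dB
∠G = (45.00°) − (26.57°) = 18.43°

At ω = 10 rad/s:
zero (1 + j10·1) = 1 + j10 → |·| ≈ 10.05, ∠ ≈ 84.29°
pole (1 + j10·0.5) = 1 + j5 → |·| ≈ 5.099, ∠ ≈ 78.69°
|G| = 500 · 10.05 / (5.099) ≈ 985.49
Gain = 20 log₁₀(985.49) ≈ 59.87 dB
∠G = (84.29°) − (78.69°) = 5.60°

ω = 1: 56.0 dB, 18.4°; ω = 10: 59.9 dB, 5.6°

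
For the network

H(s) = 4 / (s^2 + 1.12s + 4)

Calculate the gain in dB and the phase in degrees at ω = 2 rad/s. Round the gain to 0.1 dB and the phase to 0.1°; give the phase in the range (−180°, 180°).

5.0 dB, -90.0°

At s = jω = j2:
quadratic: (j2)² + 1.12·j2 + 4 = 0 + j2.24 → |·| ≈ 2.24, ∠ ≈ 90.00°
|H| = 4 / 2.24 ≈ 1.7857
Gain = 20 log₁₀(1.7857) ≈ 5.04 dB
∠H = 0.00° − 90.00° = -90.00°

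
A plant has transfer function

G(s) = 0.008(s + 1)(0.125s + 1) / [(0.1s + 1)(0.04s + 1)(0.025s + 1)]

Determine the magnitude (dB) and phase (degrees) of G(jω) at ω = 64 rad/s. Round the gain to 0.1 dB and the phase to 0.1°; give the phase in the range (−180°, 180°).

At ω = 64 rad/s:
zero (1 + j64·1) = 1 + j64 → |·| ≈ 64.008, ∠ ≈ 89.10°
zero (1 + j64·0.125) = 1 + j8 → |·| ≈ 8.0623, ∠ ≈ 82.87°
pole (1 + j64·0.1) = 1 + j6.4 → |·| ≈ 6.4777, ∠ ≈ 81.12°
pole (1 + j64·0.04) = 1 + j2.56 → |·| ≈ 2.7484, ∠ ≈ 68.66°
pole (1 + j64·0.025) = 1 + j1.6 → |·| ≈ 1.8868, ∠ ≈ 57.99°
|G| = 0.008 · 64.008 · 8.0623 / (6.4777 · 2.7484 · 1.8868) ≈ 0.1229
Gain = 20 log₁₀(0.1229) ≈ -18.21 dB
∠G = (89.10° + 82.87°) − (81.12° + 68.66° + 57.99°) = -35.80°

-18.2 dB, -35.8°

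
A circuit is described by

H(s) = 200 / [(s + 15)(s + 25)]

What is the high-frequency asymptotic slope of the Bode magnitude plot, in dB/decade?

-40 dB/decade

Each pole contributes −20 dB/decade at high frequency; each zero contributes +20 dB/decade.
Net: 0 zero(s) − 2 pole(s) → -40 dB/decade.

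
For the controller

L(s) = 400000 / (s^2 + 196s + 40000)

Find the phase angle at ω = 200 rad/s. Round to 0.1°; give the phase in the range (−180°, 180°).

At s = jω = j200:
quadratic: (j200)² + 196·j200 + 40000 = 0 + j39200 → |·| ≈ 39200, ∠ ≈ 90.00°
∠L = 0.00° − 90.00° = -90.00°

-90.0°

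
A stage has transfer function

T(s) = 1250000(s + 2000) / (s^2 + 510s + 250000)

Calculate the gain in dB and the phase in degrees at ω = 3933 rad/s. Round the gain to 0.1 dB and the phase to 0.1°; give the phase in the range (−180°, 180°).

51.1 dB, -109.4°

At s = jω = j3933:
zero (s+2000): 2000 + j3933 → |·| = √(2000²+3933²) = √19468489 ≈ 4412.3, ∠ = arctan(3933/2000) ≈ 63.05°
quadratic: (j3933)² + 510·j3933 + 250000 = -15218489 + j2005830 → |·| ≈ 1.535e+07, ∠ ≈ 172.49°
|T| = 1250000 · 4412.3 / 1.535e+07 ≈ 359.31
Gain = 20 log₁₀(359.31) ≈ 51.11 dB
∠T = 63.05° − 172.49° = -109.44°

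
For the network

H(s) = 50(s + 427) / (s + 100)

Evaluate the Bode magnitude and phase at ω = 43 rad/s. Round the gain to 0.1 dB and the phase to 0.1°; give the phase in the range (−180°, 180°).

45.9 dB, -17.5°

At s = jω = j43:
zero (s+427): 427 + j43 → |·| = √(427²+43²) = √184178 ≈ 429.16, ∠ = arctan(43/427) ≈ 5.75°
pole (s+100): 100 + j43 → |·| = √(100²+43²) = √11849 ≈ 108.85, ∠ = arctan(43/100) ≈ 23.27°
|H| = 50 · 429.16 / 108.85 ≈ 197.13
Gain = 20 log₁₀(197.13) ≈ 45.90 dB
∠H = 5.75° − 23.27° = -17.52°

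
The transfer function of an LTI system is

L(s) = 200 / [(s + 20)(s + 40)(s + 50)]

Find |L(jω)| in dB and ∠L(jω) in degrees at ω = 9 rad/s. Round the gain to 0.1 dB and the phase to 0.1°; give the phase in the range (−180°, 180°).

At s = jω = j9:
pole (s+20): 20 + j9 → |·| = √(20²+9²) = √481 ≈ 21.932, ∠ = arctan(9/20) ≈ 24.23°
pole (s+40): 40 + j9 → |·| = √(40²+9²) = √1681 ≈ 41, ∠ = arctan(9/40) ≈ 12.68°
pole (s+50): 50 + j9 → |·| = √(50²+9²) = √2581 ≈ 50.804, ∠ = arctan(9/50) ≈ 10.20°
|L| = 200 / 45684 ≈ 0.0043779
Gain = 20 log₁₀(0.0043779) ≈ -47.17 dB
∠L = 0.00° − 47.11° = -47.11°

-47.2 dB, -47.1°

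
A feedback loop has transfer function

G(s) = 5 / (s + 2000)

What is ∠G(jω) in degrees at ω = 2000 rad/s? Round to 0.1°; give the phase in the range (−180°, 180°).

-45.0°

At s = jω = j2000:
pole (s+2000): 2000 + j2000 → |·| = √(2000²+2000²) = √8000000 ≈ 2828.4, ∠ = arctan(2000/2000) ≈ 45.00°
∠G = 0.00° − 45.00° = -45.00°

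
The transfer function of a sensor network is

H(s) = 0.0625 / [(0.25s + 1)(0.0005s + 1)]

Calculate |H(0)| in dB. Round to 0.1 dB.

-24.1 dB

H(0) = 0.0625 · 1 / 1 = 0.0625
20 log₁₀(0.0625) ≈ -24.08 dB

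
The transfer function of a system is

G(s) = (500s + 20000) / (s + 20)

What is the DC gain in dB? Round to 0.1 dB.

60.0 dB

G(0) = 20000 / 20 = 1000
20 log₁₀(1000) ≈ 60.00 dB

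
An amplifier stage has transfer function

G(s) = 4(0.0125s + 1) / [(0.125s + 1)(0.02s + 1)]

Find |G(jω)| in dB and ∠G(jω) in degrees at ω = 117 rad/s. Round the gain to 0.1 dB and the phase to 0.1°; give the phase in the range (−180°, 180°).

-14.4 dB, -97.3°

At ω = 117 rad/s:
zero (1 + j117·0.0125) = 1 + j1.4625 → |·| ≈ 1.7717, ∠ ≈ 55.64°
pole (1 + j117·0.125) = 1 + j14.625 → |·| ≈ 14.659, ∠ ≈ 86.09°
pole (1 + j117·0.02) = 1 + j2.34 → |·| ≈ 2.5447, ∠ ≈ 66.86°
|G| = 4 · 1.7717 / (14.659 · 2.5447) ≈ 0.18998
Gain = 20 log₁₀(0.18998) ≈ -14.43 dB
∠G = (55.64°) − (86.09° + 66.86°) = -97.31°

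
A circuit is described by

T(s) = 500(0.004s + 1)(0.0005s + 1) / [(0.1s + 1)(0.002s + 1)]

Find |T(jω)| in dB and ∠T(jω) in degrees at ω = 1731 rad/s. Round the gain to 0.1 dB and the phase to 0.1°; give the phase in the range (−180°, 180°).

At ω = 1731 rad/s:
zero (1 + j1731·0.004) = 1 + j6.924 → |·| ≈ 6.9958, ∠ ≈ 81.78°
zero (1 + j1731·0.0005) = 1 + j0.8655 → |·| ≈ 1.3225, ∠ ≈ 40.88°
pole (1 + j1731·0.1) = 1 + j173.1 → |·| ≈ 173.1, ∠ ≈ 89.67°
pole (1 + j1731·0.002) = 1 + j3.462 → |·| ≈ 3.6035, ∠ ≈ 73.89°
|T| = 500 · 6.9958 · 1.3225 / (173.1 · 3.6035) ≈ 7.4162
Gain = 20 log₁₀(7.4162) ≈ 17.40 dB
∠T = (81.78° + 40.88°) − (89.67° + 73.89°) = -40.90°

17.4 dB, -40.9°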